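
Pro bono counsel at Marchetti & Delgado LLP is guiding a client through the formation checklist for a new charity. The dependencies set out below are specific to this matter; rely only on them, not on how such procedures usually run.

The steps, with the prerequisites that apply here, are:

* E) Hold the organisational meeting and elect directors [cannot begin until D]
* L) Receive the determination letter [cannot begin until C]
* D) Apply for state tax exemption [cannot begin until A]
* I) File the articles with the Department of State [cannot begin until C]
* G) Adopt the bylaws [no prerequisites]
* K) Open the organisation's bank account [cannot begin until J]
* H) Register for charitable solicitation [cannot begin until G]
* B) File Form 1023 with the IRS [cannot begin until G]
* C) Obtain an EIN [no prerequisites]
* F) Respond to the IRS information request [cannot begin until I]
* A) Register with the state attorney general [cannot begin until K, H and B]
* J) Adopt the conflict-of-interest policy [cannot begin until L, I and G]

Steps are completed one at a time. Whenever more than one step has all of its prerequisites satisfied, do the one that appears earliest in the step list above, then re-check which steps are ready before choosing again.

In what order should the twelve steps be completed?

G and C have no prerequisites; G is listed earlier, so G is first.
Now H, B and C have their prerequisites met. H is listed earlier, so H next.
Now B and C have their prerequisites met. B is listed earlier, so B next.
Next only C has its prerequisites met → C.
Ready: L and I. L is listed earlier → L.
I needed C, now all done → I.
F and J are both available; F is listed earlier → F.
J is the only step now ready → J.
Next only K has its prerequisites met → K.
A needed K, H and B, now all done → A.
D is the only step now ready → D.
Next only E has its prerequisites met → E.

G H B C L I F J K A D E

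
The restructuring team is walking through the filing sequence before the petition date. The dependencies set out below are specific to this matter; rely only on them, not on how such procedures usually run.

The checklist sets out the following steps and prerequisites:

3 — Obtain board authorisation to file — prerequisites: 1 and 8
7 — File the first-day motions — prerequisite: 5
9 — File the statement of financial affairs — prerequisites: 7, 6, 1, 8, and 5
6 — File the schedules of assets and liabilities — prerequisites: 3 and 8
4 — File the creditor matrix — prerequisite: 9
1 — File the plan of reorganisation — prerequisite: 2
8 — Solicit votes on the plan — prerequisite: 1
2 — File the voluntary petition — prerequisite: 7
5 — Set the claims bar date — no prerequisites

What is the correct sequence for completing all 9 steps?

5, 7, 2, 1, 8, 3, 6, 9, 4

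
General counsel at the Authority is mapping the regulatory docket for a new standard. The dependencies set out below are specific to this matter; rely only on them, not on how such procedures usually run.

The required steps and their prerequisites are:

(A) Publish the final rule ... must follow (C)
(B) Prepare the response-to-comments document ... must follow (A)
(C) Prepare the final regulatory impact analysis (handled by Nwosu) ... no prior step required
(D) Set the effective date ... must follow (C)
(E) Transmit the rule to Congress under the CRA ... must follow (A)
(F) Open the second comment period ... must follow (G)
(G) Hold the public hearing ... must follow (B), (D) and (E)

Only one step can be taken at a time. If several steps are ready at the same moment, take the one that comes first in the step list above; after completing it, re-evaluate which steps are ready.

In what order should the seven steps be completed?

(C) is the only step with nothing outstanding, so it goes first.
Now (A) and (D) have their prerequisites met. (A) is listed earlier, so (A) next.
(B), (D) and (E) are all available; (B) is listed earlier → (B).
Ready: (D) and (E). (D) is listed earlier → (D).
That leaves (E) as the only ready step → (E).
(G) is the only step now ready → (G).
(F) needed (G), now all done → (F).

(C) (A) (B) (D) (E) (G) (F)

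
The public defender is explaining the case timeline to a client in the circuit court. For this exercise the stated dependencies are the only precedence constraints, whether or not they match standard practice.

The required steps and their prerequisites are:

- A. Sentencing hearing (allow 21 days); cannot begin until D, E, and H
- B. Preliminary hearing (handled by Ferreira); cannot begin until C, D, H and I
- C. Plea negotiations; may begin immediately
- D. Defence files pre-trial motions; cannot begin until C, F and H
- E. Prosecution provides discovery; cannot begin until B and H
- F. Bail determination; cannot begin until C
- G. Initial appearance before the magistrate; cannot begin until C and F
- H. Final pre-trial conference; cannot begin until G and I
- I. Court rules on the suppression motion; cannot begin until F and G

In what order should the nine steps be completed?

C, F, G, I, H, D, B, E, A

Only C has no prerequisites, so it is first.
That leaves F as the only ready step → F.
That leaves G as the only ready step → G.
I needed F and G, now all done → I.
H needed G and I, now all done → H.
D needed C, F and H, now all done → D.
That leaves B as the only ready step → B.
That leaves E as the only ready step → E.
A needed D, E and H, now all done → A.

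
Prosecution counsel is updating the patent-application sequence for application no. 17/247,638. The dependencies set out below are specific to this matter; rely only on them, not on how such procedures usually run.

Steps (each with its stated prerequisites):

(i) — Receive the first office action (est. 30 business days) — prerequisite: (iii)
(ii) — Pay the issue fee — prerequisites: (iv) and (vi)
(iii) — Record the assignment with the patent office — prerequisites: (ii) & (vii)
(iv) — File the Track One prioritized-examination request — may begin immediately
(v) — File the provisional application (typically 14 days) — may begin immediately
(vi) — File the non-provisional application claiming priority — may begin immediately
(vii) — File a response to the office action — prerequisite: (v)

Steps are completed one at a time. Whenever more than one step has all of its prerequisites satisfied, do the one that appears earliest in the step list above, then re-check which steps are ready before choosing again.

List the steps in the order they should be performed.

(iv), (v) and (vi) have no prerequisites; (iv) is listed earlier, so (iv) is first.
Now (v) and (vi) have their prerequisites met. (v) is listed earlier, so (v) next.
Ready: (vi) and (vii). (vi) is listed earlier → (vi).
(ii) now also ready, so the ready set is {(ii), (vii)}; (ii) is listed earlier → (ii).
That leaves (vii) as the only ready step → (vii).
(iii) needed (ii) and (vii), now all done → (iii).
(i) is the only step now ready → (i).

(iv), (v), (vi), (ii), (vii), (iii), (i)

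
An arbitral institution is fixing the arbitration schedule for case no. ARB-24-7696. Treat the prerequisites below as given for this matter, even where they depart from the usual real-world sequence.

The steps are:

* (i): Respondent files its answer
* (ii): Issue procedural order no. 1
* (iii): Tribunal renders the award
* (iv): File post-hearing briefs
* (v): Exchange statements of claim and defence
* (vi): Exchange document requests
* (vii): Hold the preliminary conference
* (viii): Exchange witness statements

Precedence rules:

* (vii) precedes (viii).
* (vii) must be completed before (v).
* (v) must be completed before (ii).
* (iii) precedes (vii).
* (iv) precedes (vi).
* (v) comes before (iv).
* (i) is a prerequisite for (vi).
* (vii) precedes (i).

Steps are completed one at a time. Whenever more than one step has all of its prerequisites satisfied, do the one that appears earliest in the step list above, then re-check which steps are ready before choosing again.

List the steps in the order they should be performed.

(iii) is the only step with nothing outstanding, so it goes first.
That leaves (vii) as the only ready step → (vii).
Now (i), (v) and (viii) have their prerequisites met. (i) is listed earlier, so (i) next.
(v) and (viii) are both available; (v) is listed earlier → (v).
(ii), (iv) and (viii) are all available; (ii) is listed earlier → (ii).
Now (iv) and (viii) have their prerequisites met. (iv) is listed earlier, so (iv) next.
(vi) now also ready, so the ready set is {(vi), (viii)}; (vi) is listed earlier → (vi).
(viii) needed (vii), now all done → (viii).

(iii) (vii) (i) (v) (ii) (iv) (vi) (viii)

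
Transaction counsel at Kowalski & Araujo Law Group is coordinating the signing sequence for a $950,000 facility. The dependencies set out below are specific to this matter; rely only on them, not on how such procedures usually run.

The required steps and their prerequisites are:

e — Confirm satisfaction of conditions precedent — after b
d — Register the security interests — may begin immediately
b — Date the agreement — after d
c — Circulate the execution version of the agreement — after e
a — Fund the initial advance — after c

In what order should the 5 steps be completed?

d has no prerequisites → d first.
b needed d, now all done → b.
That leaves e as the only ready step → e.
c needed e, now all done → c.
a needed c, now all done → a.

d b e c a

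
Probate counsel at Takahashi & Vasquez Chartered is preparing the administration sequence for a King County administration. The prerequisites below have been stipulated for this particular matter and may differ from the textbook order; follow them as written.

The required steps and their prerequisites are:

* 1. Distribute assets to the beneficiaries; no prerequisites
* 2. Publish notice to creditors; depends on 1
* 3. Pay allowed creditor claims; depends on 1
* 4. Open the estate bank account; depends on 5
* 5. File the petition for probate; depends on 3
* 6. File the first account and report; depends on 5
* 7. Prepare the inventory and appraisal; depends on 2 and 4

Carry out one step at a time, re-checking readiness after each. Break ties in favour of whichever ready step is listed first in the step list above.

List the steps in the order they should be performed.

1 has no prerequisites → 1 first.
Ready: 2 and 3. 2 is listed earlier → 2.
3 is the only step now ready → 3.
5 needed 3, now all done → 5.
4 and 6 are both available; 4 is listed earlier → 4.
Now 6 and 7 have their prerequisites met. 6 is listed earlier, so 6 next.
7 needed 2 and 4, now all done → 7.

1, 2, 3, 5, 4, 6, 7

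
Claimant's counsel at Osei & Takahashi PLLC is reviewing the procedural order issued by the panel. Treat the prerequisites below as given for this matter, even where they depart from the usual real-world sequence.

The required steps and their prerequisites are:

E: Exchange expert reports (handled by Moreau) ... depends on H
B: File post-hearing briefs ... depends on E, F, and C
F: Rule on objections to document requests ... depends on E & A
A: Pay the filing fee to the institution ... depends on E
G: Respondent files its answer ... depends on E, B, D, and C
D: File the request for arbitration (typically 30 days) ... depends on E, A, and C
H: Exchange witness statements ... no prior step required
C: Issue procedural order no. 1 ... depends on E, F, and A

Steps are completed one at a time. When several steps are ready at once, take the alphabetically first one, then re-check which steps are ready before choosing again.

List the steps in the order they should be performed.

H has no prerequisites → H first.
That leaves E as the only ready step → E.
Next only A has its prerequisites met → A.
F is the only step now ready → F.
That leaves C as the only ready step → C.
Ready: B and D. B has the earlier label → B.
D needed A, C and E, now all done → D.
Next only G has its prerequisites met → G.

H, E, A, F, C, B, D, G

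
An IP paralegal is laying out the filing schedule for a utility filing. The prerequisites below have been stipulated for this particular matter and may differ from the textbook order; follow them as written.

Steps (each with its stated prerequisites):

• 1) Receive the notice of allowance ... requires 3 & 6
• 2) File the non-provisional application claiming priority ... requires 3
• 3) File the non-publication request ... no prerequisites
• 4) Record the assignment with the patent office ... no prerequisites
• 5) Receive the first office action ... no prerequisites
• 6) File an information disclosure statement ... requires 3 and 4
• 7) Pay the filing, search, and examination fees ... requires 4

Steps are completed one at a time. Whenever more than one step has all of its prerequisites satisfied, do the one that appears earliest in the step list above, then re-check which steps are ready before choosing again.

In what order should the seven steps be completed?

Nothing is required for 3, 4 and 5. 3 is listed earlier → 3 first.
2 now also ready, so the ready set is {2, 4, 5}; 2 is listed earlier → 2.
Ready: 4 and 5. 4 is listed earlier → 4.
6 and 7 now also ready, so the ready set is {5, 6, 7}; 5 is listed earlier → 5.
Ready: 6 and 7. 6 is listed earlier → 6.
Now 1 and 7 have their prerequisites met. 1 is listed earlier, so 1 next.
7 needed 4, now all done → 7.

3, 2, 4, 5, 6, 1, 7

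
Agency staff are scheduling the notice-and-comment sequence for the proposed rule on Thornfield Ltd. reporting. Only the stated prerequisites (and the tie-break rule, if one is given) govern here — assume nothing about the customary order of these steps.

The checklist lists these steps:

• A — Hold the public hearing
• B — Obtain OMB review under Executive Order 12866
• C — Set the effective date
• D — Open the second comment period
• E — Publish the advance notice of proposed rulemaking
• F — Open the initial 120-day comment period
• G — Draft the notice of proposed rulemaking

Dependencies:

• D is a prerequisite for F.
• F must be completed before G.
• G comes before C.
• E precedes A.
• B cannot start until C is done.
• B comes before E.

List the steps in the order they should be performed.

D, F, G, C, B, E, A

Only D has no prerequisites, so it is first.
F is the only step now ready → F.
G needed F, now all done → G.
C needed G, now all done → C.
Next only B has its prerequisites met → B.
E is the only step now ready → E.
A is the only step now ready → A.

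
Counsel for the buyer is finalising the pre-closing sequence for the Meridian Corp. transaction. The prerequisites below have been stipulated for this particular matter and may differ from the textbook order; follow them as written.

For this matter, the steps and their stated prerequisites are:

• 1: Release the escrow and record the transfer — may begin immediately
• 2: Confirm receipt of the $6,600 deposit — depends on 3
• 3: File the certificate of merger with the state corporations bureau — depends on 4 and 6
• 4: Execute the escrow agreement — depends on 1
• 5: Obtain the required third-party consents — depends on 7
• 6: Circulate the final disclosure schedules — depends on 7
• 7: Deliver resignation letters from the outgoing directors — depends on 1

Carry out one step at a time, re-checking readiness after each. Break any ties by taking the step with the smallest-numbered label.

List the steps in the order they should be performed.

1 has no prerequisites → 1 first.
Ready: 4 and 7. 4 has the earlier label → 4.
That leaves 7 as the only ready step → 7.
5 and 6 are both available; 5 has the earlier label → 5.
6 needed 7, now all done → 6.
Next only 3 has its prerequisites met → 3.
2 needed 3, now all done → 2.

1 → 4 → 7 → 5 → 6 → 3 → 2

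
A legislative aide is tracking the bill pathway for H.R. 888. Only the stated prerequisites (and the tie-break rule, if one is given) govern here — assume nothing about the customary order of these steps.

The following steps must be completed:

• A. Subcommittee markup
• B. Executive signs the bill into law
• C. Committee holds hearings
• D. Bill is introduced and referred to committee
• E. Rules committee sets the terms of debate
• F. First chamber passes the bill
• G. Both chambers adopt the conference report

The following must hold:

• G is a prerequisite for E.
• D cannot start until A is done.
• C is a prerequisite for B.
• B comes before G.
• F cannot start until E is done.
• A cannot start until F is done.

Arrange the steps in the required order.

C, B, G, E, F, A, D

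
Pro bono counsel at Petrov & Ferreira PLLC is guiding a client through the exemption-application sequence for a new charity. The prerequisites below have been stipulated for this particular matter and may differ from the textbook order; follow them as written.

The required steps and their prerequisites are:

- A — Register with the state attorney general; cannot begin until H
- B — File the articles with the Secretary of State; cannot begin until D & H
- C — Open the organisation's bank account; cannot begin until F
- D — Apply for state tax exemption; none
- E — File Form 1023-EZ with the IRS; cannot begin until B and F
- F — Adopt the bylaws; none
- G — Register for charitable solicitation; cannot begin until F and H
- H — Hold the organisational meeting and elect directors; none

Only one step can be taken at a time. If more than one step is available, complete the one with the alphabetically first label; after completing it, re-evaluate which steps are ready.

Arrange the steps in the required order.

D, F and H have no prerequisites; D has the earlier label, so D is first.
Now F and H have their prerequisites met. F has the earlier label, so F next.
C now also ready, so the ready set is {C, H}; C has the earlier label → C.
That leaves H as the only ready step → H.
A, B and G are all available; A has the earlier label → A.
Ready: B and G. B has the earlier label → B.
E now also ready, so the ready set is {E, G}; E has the earlier label → E.
G needed F and H, now all done → G.

D F C H A B E G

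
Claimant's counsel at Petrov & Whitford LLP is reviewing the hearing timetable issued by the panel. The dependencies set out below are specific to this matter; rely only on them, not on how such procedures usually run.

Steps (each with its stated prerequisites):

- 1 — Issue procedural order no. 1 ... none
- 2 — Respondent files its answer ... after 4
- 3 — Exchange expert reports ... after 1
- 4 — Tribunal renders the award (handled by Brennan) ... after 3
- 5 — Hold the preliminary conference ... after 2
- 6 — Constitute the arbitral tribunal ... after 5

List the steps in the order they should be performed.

1 3 4 2 5 6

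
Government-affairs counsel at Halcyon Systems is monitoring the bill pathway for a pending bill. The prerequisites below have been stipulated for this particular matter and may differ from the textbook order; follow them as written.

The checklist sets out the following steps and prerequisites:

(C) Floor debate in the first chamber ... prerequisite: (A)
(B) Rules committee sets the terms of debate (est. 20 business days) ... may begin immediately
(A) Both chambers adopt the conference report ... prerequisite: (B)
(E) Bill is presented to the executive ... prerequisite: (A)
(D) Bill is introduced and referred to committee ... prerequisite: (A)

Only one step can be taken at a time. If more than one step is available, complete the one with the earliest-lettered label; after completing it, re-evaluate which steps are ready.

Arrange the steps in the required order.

(B) (A) (C) (D) (E)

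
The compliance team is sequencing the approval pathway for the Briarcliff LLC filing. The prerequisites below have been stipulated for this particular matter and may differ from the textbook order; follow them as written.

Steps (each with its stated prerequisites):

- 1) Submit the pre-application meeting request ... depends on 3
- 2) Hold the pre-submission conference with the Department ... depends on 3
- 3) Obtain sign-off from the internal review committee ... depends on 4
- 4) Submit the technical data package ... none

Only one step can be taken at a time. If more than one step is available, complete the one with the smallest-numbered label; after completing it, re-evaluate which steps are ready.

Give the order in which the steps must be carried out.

4, 3, 1, 2

4 is the only step with nothing outstanding, so it goes first.
Next only 3 has its prerequisites met → 3.
Ready: 1 and 2. 1 has the earlier label → 1.
2 needed 3, now all done → 2.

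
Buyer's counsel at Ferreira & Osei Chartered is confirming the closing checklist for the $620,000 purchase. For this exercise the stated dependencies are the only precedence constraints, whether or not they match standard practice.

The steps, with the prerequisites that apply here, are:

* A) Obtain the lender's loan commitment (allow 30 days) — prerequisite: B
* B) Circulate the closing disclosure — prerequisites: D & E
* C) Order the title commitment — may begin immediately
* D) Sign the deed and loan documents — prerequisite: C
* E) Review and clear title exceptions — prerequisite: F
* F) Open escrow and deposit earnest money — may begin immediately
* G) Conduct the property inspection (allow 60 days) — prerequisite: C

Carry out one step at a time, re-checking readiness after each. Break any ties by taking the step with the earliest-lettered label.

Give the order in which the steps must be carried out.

Nothing is required for C and F. C has the earlier label → C first.
D, F and G are all available; D has the earlier label → D.
F and G are both available; F has the earlier label → F.
E now also ready, so the ready set is {E, G}; E has the earlier label → E.
B and G are both available; B has the earlier label → B.
A and G are both available; A has the earlier label → A.
Next only G has its prerequisites met → G.

C, D, F, E, B, A, G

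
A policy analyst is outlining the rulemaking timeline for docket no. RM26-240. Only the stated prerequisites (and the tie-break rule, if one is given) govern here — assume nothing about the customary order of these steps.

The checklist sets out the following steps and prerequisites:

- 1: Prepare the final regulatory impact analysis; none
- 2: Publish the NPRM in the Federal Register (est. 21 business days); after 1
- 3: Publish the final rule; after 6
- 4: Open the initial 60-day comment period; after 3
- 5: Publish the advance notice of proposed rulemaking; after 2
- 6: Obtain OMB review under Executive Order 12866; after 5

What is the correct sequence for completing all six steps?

1, 2, 5, 6, 3, 4

Only 1 has no prerequisites, so it is first.
2 needed 1, now all done → 2.
5 is the only step now ready → 5.
6 is the only step now ready → 6.
3 is the only step now ready → 3.
4 needed 3, now all done → 4.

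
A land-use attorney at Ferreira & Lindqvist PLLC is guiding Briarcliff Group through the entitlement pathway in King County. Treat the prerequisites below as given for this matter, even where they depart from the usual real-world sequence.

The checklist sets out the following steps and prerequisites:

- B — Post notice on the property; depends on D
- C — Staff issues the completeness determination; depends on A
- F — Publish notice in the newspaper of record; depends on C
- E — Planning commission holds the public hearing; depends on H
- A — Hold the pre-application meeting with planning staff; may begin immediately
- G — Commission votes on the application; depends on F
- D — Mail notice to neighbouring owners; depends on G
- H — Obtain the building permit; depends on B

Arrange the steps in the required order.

A is the only step with nothing outstanding, so it goes first.
That leaves C as the only ready step → C.
That leaves F as the only ready step → F.
G is the only step now ready → G.
Next only D has its prerequisites met → D.
Next only B has its prerequisites met → B.
H needed B, now all done → H.
That leaves E as the only ready step → E.

A C F G D B H E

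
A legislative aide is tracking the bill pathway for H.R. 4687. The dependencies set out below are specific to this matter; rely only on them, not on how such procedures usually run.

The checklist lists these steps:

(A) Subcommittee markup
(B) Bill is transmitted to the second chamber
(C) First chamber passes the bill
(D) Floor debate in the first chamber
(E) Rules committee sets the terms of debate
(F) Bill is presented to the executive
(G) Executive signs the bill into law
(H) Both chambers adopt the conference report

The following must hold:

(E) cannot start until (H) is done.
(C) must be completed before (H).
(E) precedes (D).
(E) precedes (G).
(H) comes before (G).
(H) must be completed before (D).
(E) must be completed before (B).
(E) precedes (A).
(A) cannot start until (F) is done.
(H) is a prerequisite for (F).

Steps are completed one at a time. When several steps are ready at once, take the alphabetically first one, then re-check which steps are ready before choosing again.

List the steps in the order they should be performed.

(C), (H), (E), (B), (D), (F), (A), (G)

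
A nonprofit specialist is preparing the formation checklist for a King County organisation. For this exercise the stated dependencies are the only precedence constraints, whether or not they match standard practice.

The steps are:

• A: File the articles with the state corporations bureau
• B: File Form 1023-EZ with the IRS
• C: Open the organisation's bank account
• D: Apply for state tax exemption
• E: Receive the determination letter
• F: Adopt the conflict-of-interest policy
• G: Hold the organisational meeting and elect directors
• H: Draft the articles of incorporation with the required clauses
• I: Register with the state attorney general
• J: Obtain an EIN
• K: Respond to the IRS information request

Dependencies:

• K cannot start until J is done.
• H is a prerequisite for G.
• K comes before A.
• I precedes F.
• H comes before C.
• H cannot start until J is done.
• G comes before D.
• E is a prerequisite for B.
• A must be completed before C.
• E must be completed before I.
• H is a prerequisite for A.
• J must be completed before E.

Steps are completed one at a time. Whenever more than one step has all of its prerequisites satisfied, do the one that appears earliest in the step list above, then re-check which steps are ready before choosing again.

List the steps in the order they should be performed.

J has no prerequisites → J first.
Ready: E, H and K. E is listed earlier → E.
B and I now also ready, so the ready set is {B, H, I, K}; B is listed earlier → B.
H, I and K are all available; H is listed earlier → H.
Now G, I and K have their prerequisites met. G is listed earlier, so G next.
Now D, I and K have their prerequisites met. D is listed earlier, so D next.
I and K are both available; I is listed earlier → I.
F and K are both available; F is listed earlier → F.
K is the only step now ready → K.
Next only A has its prerequisites met → A.
Next only C has its prerequisites met → C.

J, E, B, H, G, D, I, F, K, A, C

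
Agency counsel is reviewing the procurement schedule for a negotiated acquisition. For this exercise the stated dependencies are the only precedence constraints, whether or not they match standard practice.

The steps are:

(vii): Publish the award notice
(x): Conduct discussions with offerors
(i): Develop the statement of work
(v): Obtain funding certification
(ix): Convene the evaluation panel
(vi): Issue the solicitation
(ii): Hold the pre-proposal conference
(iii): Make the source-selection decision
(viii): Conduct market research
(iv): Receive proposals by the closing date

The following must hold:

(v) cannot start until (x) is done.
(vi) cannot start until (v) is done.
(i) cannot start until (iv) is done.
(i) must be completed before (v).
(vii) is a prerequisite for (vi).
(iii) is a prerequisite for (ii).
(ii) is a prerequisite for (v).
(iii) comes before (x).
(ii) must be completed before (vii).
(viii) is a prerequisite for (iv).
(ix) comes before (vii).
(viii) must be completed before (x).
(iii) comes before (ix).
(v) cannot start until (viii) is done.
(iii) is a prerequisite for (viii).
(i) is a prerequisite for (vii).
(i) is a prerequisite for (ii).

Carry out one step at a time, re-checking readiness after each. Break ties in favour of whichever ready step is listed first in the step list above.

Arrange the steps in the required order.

(iii) (ix) (viii) (x) (iv) (i) (ii) (vii) (v) (vi)

(iii) is the only step with nothing outstanding, so it goes first.
Ready: (ix) and (viii). (ix) is listed earlier → (ix).
That leaves (viii) as the only ready step → (viii).
(x) and (iv) are both available; (x) is listed earlier → (x).
(iv) needed (viii), now all done → (iv).
That leaves (i) as the only ready step → (i).
That leaves (ii) as the only ready step → (ii).
Now (vii) and (v) have their prerequisites met. (vii) is listed earlier, so (vii) next.
That leaves (v) as the only ready step → (v).
Next only (vi) has its prerequisites met → (vi).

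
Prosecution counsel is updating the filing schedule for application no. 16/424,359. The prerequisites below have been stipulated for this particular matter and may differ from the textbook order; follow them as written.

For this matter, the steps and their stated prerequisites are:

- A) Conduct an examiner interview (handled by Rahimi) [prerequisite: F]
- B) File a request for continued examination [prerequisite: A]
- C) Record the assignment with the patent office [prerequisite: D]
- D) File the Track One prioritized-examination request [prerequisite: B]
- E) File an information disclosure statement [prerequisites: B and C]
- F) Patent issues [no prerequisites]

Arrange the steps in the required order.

Only F has no prerequisites, so it is first.
A needed F, now all done → A.
B is the only step now ready → B.
D needed B, now all done → D.
C is the only step now ready → C.
E needed B and C, now all done → E.

F, A, B, D, C, E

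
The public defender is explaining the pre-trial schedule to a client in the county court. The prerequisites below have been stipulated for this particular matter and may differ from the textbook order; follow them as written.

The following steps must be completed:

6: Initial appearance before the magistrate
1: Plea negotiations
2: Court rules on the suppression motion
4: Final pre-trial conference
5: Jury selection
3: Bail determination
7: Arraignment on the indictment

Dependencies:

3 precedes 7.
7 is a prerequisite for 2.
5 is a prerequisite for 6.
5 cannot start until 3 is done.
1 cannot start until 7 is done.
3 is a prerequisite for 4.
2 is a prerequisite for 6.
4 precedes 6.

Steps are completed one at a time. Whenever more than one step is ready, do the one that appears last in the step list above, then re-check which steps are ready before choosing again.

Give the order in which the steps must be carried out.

Only 3 has no prerequisites, so it is first.
Now 7, 5 and 4 have their prerequisites met. 7 is listed later, so 7 next.
5, 4, 2 and 1 are all available; 5 is listed later → 5.
Ready: 4, 2 and 1. 4 is listed later → 4.
2 and 1 are both available; 2 is listed later → 2.
6 now also ready, so the ready set is {1, 6}; 1 is listed later → 1.
Next only 6 has its prerequisites met → 6.

3, 7, 5, 4, 2, 1, 6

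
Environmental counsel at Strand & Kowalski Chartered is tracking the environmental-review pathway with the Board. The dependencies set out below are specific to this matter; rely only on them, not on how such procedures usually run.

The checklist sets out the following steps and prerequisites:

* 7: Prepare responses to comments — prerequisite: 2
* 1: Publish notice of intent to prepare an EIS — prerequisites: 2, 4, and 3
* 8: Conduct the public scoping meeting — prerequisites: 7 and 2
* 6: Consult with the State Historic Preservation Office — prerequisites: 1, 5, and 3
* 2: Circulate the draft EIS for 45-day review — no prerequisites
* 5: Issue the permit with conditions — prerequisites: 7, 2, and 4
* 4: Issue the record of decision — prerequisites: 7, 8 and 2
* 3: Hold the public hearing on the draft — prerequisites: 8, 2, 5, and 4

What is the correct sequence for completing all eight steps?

Only 2 has no prerequisites, so it is first.
7 needed 2, now all done → 7.
8 is the only step now ready → 8.
4 needed 7, 8 and 2, now all done → 4.
Next only 5 has its prerequisites met → 5.
Next only 3 has its prerequisites met → 3.
That leaves 1 as the only ready step → 1.
6 needed 1, 5 and 3, now all done → 6.

2, 7, 8, 4, 5, 3, 1, 6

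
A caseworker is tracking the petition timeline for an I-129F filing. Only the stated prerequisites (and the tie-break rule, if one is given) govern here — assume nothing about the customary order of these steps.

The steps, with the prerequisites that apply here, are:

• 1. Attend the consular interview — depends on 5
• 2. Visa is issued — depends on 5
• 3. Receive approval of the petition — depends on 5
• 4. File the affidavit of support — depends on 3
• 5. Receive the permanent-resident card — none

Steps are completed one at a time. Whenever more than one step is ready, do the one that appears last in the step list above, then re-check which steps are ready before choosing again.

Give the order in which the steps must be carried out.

5, 3, 4, 2, 1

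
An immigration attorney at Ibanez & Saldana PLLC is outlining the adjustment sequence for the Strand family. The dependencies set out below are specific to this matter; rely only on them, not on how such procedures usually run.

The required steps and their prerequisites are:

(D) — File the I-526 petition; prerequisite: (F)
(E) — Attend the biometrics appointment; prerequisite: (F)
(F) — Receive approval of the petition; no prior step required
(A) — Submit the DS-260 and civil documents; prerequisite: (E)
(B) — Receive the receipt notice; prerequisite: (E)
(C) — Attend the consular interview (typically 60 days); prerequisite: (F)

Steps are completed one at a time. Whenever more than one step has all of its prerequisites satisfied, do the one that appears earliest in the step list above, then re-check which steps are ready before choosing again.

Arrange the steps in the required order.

(F), (D), (E), (A), (B), (C)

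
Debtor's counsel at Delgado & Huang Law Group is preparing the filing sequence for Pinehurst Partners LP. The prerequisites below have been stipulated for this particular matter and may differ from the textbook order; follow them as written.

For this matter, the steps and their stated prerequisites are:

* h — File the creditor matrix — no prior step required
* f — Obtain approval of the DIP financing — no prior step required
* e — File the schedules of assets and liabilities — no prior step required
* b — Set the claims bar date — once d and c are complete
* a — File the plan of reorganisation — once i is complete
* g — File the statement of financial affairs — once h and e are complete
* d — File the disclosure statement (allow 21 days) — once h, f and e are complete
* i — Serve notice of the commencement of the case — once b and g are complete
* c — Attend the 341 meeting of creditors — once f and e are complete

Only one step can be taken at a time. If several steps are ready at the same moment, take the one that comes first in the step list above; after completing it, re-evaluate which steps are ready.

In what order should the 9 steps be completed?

h, f, e, g, d, c, b, i, a

h, f and e have no prerequisites; h is listed earlier, so h is first.
Ready: f and e. f is listed earlier → f.
Next only e has its prerequisites met → e.
Ready: g, d and c. g is listed earlier → g.
d and c are both available; d is listed earlier → d.
c is the only step now ready → c.
b is the only step now ready → b.
That leaves i as the only ready step → i.
Next only a has its prerequisites met → a.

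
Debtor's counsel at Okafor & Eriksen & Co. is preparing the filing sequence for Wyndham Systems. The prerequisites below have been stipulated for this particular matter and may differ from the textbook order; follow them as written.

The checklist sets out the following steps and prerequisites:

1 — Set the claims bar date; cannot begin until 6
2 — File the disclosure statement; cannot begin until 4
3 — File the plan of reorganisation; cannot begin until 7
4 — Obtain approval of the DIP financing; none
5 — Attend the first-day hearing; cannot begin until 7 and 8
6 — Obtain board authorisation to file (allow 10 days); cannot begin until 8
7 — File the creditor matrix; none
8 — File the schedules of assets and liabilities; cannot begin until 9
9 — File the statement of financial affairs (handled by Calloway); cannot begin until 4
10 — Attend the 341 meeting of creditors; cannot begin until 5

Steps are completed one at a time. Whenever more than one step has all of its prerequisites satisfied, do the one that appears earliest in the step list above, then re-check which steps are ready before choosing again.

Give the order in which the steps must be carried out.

4, 2, 7, 3, 9, 8, 5, 6, 1, 10

Nothing is required for 4 and 7. 4 is listed earlier → 4 first.
2, 7 and 9 are all available; 2 is listed earlier → 2.
Ready: 7 and 9. 7 is listed earlier → 7.
3 now also ready, so the ready set is {3, 9}; 3 is listed earlier → 3.
9 needed 4, now all done → 9.
Next only 8 has its prerequisites met → 8.
Now 5 and 6 have their prerequisites met. 5 is listed earlier, so 5 next.
Now 6 and 10 have their prerequisites met. 6 is listed earlier, so 6 next.
1 now also ready, so the ready set is {1, 10}; 1 is listed earlier → 1.
10 needed 5, now all done → 10.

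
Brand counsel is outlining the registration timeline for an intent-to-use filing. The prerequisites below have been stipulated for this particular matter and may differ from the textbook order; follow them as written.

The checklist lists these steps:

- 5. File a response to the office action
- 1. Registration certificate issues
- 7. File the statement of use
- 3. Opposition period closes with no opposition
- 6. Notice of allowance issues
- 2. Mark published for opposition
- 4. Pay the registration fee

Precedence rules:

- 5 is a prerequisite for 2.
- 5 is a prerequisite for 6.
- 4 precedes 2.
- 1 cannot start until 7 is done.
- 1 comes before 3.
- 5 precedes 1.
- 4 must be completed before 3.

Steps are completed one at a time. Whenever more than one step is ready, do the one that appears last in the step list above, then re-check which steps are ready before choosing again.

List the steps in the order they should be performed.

4, 7, 5, 2, 6, 1, 3

Nothing is required for 4, 7 and 5. 4 is listed later → 4 first.
Ready: 7 and 5. 7 is listed later → 7.
That leaves 5 as the only ready step → 5.
Ready: 2, 6 and 1. 2 is listed later → 2.
Ready: 6 and 1. 6 is listed later → 6.
Next only 1 has its prerequisites met → 1.
3 needed 4 and 1, now all done → 3.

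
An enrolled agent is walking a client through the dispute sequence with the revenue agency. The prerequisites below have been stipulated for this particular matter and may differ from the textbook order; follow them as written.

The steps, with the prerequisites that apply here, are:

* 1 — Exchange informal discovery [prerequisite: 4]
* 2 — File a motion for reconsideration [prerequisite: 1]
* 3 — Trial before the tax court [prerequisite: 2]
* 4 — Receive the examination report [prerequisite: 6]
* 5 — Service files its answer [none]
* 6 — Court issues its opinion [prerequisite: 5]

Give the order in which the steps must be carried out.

5 6 4 1 2 3

5 has no prerequisites → 5 first.
Next only 6 has its prerequisites met → 6.
4 is the only step now ready → 4.
Next only 1 has its prerequisites met → 1.
Next only 2 has its prerequisites met → 2.
3 needed 2, now all done → 3.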